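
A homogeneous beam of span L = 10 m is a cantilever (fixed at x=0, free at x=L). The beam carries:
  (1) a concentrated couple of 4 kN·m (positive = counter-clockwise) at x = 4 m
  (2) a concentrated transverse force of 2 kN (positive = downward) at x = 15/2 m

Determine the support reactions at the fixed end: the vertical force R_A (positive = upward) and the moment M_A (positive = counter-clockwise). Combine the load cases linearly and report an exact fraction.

R_A = 2 kN, M_A = 11 kN·m

Load 1 — applied couple M₀=4 kN·m at a=4 m (b=L-a=6):
  R_A = 0 kN
  M_A = -M₀ = -4 kN·m
Load 2 — point force P=2 kN at a=15/2 m (b=L-a=5/2):
  R_A = P = 2 kN
  M_A = Pa = 2·(15/2) = 15 kN·m
Superposition: R_A = 2 kN, M_A = 11 kN·m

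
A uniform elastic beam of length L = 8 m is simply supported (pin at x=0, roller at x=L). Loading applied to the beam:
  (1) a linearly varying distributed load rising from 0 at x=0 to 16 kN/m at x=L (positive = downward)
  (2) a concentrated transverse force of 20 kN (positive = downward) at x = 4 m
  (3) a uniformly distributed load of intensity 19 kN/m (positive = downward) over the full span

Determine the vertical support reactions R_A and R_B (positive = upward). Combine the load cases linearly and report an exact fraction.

Load 1 — triangular load w₀=16 kN/m (0→w₀ over full span):
  R_A = w₀L/6 = 16·8/6 = 64/3 kN
  R_B = w₀L/3 = 16·8/3 = 128/3 kN
Load 2 — point force P=20 kN at a=4 m (b=L-a=4):
  R_A = Pb/L = 20·4/8 = 10 kN
  R_B = Pa/L = 20·4/8 = 10 kN
Load 3 — uniform load w=19 kN/m over full span:
  R_A = wL/2 = 19·8/2 = 76 kN
  R_B = wL/2 = 19·8/2 = 76 kN
Superposition: R_A = 322/3 kN, R_B = 386/3 kN

R_A = 322/3 kN, R_B = 386/3 kN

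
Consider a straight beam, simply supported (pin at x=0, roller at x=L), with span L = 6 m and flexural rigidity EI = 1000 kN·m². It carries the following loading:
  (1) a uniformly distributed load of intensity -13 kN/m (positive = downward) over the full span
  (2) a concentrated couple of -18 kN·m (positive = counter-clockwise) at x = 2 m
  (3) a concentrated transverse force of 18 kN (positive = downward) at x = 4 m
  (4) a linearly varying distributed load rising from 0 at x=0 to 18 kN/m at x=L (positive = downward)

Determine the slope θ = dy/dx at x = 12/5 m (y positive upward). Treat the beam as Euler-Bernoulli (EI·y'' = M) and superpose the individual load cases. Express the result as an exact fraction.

θ(12/5) = -9647/625000 rad

Load 1 — uniform load w=-13 kN/m over full span:
  θ_1 = -w(L³-6Lx²+4x³)/(24EI) = -(-13)·(6³-6·6·(12/5)²+4·(12/5)³)/(24·1000) = 4329/125000 rad
Load 2 — applied couple M₀=-18 kN·m at a=2 m (b=L-a=4):
  θ_2 = (M₀x²/(2L)-M₀(x-a)+C₁)/EI  [x>a] with C₁=M₀(3b²-L²)/(6L)=-6 = ((-18)·(12/5)²/(2·6)-(-18)·((12/5)-2)+(-6))/1000 = -93/12500 rad
Load 3 — point force P=18 kN at a=4 m (b=L-a=2):
  θ_3 = -Pb(L²-b²-3x²)/(6LEI)  [x≤a] = -18·2·(6²-2²-3·(12/5)²)/(6·6·1000) = -46/3125 rad
Load 4 — triangular load w₀=18 kN/m (0→w₀ over full span):
  θ_4 = -w₀(7L⁴-30L²x²+15x⁴)/(360LEI) = -18·(7·6⁴-30·6²·(12/5)²+15·(12/5)⁴)/(360·6·1000) = -8721/312500 rad
Superposition: θ = Σ θ_i = -9647/625000 rad ≈ -0.015435 rad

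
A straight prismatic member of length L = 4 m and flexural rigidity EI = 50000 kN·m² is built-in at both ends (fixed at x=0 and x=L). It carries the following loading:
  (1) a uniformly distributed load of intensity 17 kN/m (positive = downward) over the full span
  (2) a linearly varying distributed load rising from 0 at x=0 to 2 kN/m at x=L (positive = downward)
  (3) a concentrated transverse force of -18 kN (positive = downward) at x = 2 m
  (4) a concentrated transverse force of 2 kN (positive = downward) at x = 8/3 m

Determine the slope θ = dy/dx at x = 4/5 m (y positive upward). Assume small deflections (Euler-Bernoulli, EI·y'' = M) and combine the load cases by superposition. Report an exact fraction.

θ(4/5) = -21811/210937500 rad

Load 1 — uniform load w=17 kN/m over full span:
  θ_1 = -wx(L-x)(L-2x)/(12EI) = -17·(4/5)·(4-(4/5))·(4-2·(4/5))/(12·50000) = -68/390625 rad
Load 2 — triangular load w₀=2 kN/m (0→w₀ over full span):
  θ_2 = -w₀(2x(L-x)(L-2x)(x+2L)+x²(L-x)²)/(120LEI) = -2·(2·(4/5)·(4-(4/5))·(4-2·(4/5))·((4/5)+2·4)+(4/5)²·(4-(4/5))²)/(120·4·50000) = -56/5859375 rad
Load 3 — point force P=-18 kN at a=2 m (b=L-a=2):
  θ_3 = -Pb²x(2aL-(3a+b)x)/(2L³EI)  [x≤a] = -(-18)·2²·(4/5)·(2·2·4-(3·2+2)·(4/5))/(2·4³·50000) = 27/312500 rad
Load 4 — point force P=2 kN at a=8/3 m (b=L-a=4/3):
  θ_4 = -Pb²x(2aL-(3a+b)x)/(2L³EI)  [x≤a] = -2·(4/3)²·(4/5)·(2·(8/3)·4-(3·(8/3)+(4/3))·(4/5))/(2·4³·50000) = -13/2109375 rad
Superposition: θ = Σ θ_i = -21811/210937500 rad ≈ -0.000103 rad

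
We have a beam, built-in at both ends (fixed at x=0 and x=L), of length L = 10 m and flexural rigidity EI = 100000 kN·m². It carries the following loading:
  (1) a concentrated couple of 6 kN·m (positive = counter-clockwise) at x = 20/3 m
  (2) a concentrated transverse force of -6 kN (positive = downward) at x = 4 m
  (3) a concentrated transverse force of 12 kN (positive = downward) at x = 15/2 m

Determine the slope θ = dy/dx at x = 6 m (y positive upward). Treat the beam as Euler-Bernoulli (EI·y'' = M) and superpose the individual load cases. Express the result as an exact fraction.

Load 1 — applied couple M₀=6 kN·m at a=20/3 m (b=L-a=10/3):
  θ_1 = (R_Ax²/2 - M_Ax)/EI  [x≤a] with R_A=4/5, M_A=2 = ((4/5)·6²/2 - 2·6)/100000 = 3/125000 rad
Load 2 — point force P=-6 kN at a=4 m (b=L-a=6):
  θ_2 = Pa²(L-x)(2bL-(3b+a)(L-x))/(2L³EI)  [x>a] = (-6)·4²·(10-6)·(2·6·10-(3·6+4)·(10-6))/(2·10³·100000) = -24/390625 rad
Load 3 — point force P=12 kN at a=15/2 m (b=L-a=5/2):
  θ_3 = -Pb²x(2aL-(3a+b)x)/(2L³EI)  [x≤a] = -12·(5/2)²·6·(2·(15/2)·10-(3·(15/2)+(5/2))·6)/(2·10³·100000) = 0 rad
Superposition: θ = Σ θ_i = -117/3125000 rad ≈ -0.000037 rad

θ(6) = -117/3125000 rad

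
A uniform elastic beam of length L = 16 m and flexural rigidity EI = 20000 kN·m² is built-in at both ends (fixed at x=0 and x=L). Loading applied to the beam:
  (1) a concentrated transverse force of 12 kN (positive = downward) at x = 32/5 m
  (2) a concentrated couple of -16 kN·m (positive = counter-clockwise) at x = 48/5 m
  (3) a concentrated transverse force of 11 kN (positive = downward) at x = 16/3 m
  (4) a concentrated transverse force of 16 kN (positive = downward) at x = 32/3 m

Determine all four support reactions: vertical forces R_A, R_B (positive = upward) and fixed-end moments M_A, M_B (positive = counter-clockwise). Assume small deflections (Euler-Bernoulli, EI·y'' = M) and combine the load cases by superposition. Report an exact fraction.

Load 1 — point force P=12 kN at a=32/5 m (b=L-a=48/5):
  R_A = Pb²(3a+b)/L³ = 12·(48/5)²·(3·(32/5)+(48/5))/16³ = 972/125 kN
  M_A = Pab²/L² = 12·(32/5)·(48/5)²/16² = 3456/125 kN·m
  R_B = Pa²(a+3b)/L³ = 12·(32/5)²·((32/5)+3·(48/5))/16³ = 528/125 kN
  M_B = -Pa²b/L² = -12·(32/5)²·(48/5)/16² = -2304/125 kN·m
Load 2 — applied couple M₀=-16 kN·m at a=48/5 m (b=L-a=32/5):
  R_A = 6M₀ab/L³ = 6·(-16)·(48/5)·(32/5)/16³ = -36/25 kN
  M_A = M₀b(2a-b)/L² = (-16)·(32/5)·(2·(48/5)-(32/5))/16² = -128/25 kN·m
  R_B = -6M₀ab/L³ = -6·(-16)·(48/5)·(32/5)/16³ = 36/25 kN
  M_B = M₀a(2b-a)/L² = (-16)·(48/5)·(2·(32/5)-(48/5))/16² = -48/25 kN·m
Load 3 — point force P=11 kN at a=16/3 m (b=L-a=32/3):
  R_A = Pb²(3a+b)/L³ = 11·(32/3)²·(3·(16/3)+(32/3))/16³ = 220/27 kN
  M_A = Pab²/L² = 11·(16/3)·(32/3)²/16² = 704/27 kN·m
  R_B = Pa²(a+3b)/L³ = 11·(16/3)²·((16/3)+3·(32/3))/16³ = 77/27 kN
  M_B = -Pa²b/L² = -11·(16/3)²·(32/3)/16² = -352/27 kN·m
Load 4 — point force P=16 kN at a=32/3 m (b=L-a=16/3):
  R_A = Pb²(3a+b)/L³ = 16·(16/3)²·(3·(32/3)+(16/3))/16³ = 112/27 kN
  M_A = Pab²/L² = 16·(32/3)·(16/3)²/16² = 512/27 kN·m
  R_B = Pa²(a+3b)/L³ = 16·(32/3)²·((32/3)+3·(16/3))/16³ = 320/27 kN
  M_B = -Pa²b/L² = -16·(32/3)²·(16/3)/16² = -1024/27 kN·m
Superposition: R_A = 62884/3375 kN, M_A = 228032/3375 kN·m, R_B = 68741/3375 kN, M_B = -240688/3375 kN·m

R_A = 62884/3375 kN, M_A = 228032/3375 kN·m, R_B = 68741/3375 kN, M_B = -240688/3375 kN·m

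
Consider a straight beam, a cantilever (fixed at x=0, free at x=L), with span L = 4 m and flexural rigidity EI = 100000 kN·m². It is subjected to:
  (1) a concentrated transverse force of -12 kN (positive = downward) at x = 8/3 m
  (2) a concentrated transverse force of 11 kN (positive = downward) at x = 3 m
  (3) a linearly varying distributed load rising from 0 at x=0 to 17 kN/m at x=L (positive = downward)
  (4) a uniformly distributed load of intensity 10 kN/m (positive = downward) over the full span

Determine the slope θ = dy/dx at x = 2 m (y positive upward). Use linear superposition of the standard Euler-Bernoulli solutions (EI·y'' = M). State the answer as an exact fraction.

θ(2) = -427/200000 rad

Load 1 — point force P=-12 kN at a=8/3 m (b=L-a=4/3):
  θ_1 = -Px(2a-x)/(2EI)  [x≤a] = -(-12)·2·(2·(8/3)-2)/(2·100000) = 1/2500 rad
Load 2 — point force P=11 kN at a=3 m (b=L-a=1):
  θ_2 = -Px(2a-x)/(2EI)  [x≤a] = -11·2·(2·3-2)/(2·100000) = -11/25000 rad
Load 3 — triangular load w₀=17 kN/m (0→w₀ over full span):
  θ_3 = (w₀Lx²/4-w₀L²x/3-w₀x⁴/(24L))/EI = (17·4·2²/4-17·4²·2/3-17·2⁴/(24·4))/100000 = -697/600000 rad
Load 4 — uniform load w=10 kN/m over full span:
  θ_4 = -wx(x²-3Lx+3L²)/(6EI) = -10·2·(2²-3·4·2+3·4²)/(6·100000) = -7/7500 rad
Superposition: θ = Σ θ_i = -427/200000 rad ≈ -0.002135 rad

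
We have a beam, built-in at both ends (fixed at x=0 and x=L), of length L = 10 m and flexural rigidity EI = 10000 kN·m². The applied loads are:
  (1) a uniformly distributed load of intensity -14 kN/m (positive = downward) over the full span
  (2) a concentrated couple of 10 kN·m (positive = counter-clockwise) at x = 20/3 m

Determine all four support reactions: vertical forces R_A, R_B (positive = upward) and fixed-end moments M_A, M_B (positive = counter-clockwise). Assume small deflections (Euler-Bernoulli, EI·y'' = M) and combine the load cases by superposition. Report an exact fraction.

Load 1 — uniform load w=-14 kN/m over full span:
  R_A = wL/2 = (-14)·10/2 = -70 kN
  M_A = wL²/12 = (-14)·10²/12 = -350/3 kN·m
  R_B = wL/2 = (-14)·10/2 = -70 kN
  M_B = -wL²/12 = -(-14)·10²/12 = 350/3 kN·m
Load 2 — applied couple M₀=10 kN·m at a=20/3 m (b=L-a=10/3):
  R_A = 6M₀ab/L³ = 6·10·(20/3)·(10/3)/10³ = 4/3 kN
  M_A = M₀b(2a-b)/L² = 10·(10/3)·(2·(20/3)-(10/3))/10² = 10/3 kN·m
  R_B = -6M₀ab/L³ = -6·10·(20/3)·(10/3)/10³ = -4/3 kN
  M_B = M₀a(2b-a)/L² = 10·(20/3)·(2·(10/3)-(20/3))/10² = 0 kN·m
Superposition: R_A = -206/3 kN, M_A = -340/3 kN·m, R_B = -214/3 kN, M_B = 350/3 kN·m

R_A = -206/3 kN, M_A = -340/3 kN·m, R_B = -214/3 kN, M_B = 350/3 kN·m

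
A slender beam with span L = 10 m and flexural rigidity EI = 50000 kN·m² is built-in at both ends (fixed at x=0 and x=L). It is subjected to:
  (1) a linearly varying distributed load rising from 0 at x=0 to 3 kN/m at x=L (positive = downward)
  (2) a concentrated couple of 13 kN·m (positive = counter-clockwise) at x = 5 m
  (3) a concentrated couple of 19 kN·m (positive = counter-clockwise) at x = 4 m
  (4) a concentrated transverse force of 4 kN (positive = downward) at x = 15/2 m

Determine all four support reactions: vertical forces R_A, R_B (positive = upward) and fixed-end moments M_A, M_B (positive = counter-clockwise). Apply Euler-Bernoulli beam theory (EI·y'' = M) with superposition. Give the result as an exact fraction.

R_A = 9811/1000 kN, M_A = 3481/200 kN·m, R_B = 9189/1000 kN, M_B = -2259/200 kN·m

Load 1 — triangular load w₀=3 kN/m (0→w₀ over full span):
  R_A = 3w₀L/20 = 3·3·10/20 = 9/2 kN
  M_A = w₀L²/30 = 3·10²/30 = 10 kN·m
  R_B = 7w₀L/20 = 7·3·10/20 = 21/2 kN
  M_B = -w₀L²/20 = -3·10²/20 = -15 kN·m
Load 2 — applied couple M₀=13 kN·m at a=5 m (b=L-a=5):
  R_A = 6M₀ab/L³ = 6·13·5·5/10³ = 39/20 kN
  M_A = M₀b(2a-b)/L² = 13·5·(2·5-5)/10² = 13/4 kN·m
  R_B = -6M₀ab/L³ = -6·13·5·5/10³ = -39/20 kN
  M_B = M₀a(2b-a)/L² = 13·5·(2·5-5)/10² = 13/4 kN·m
Load 3 — applied couple M₀=19 kN·m at a=4 m (b=L-a=6):
  R_A = 6M₀ab/L³ = 6·19·4·6/10³ = 342/125 kN
  M_A = M₀b(2a-b)/L² = 19·6·(2·4-6)/10² = 57/25 kN·m
  R_B = -6M₀ab/L³ = -6·19·4·6/10³ = -342/125 kN
  M_B = M₀a(2b-a)/L² = 19·4·(2·6-4)/10² = 152/25 kN·m
Load 4 — point force P=4 kN at a=15/2 m (b=L-a=5/2):
  R_A = Pb²(3a+b)/L³ = 4·(5/2)²·(3·(15/2)+(5/2))/10³ = 5/8 kN
  M_A = Pab²/L² = 4·(15/2)·(5/2)²/10² = 15/8 kN·m
  R_B = Pa²(a+3b)/L³ = 4·(15/2)²·((15/2)+3·(5/2))/10³ = 27/8 kN
  M_B = -Pa²b/L² = -4·(15/2)²·(5/2)/10² = -45/8 kN·m
Superposition: R_A = 9811/1000 kN, M_A = 3481/200 kN·m, R_B = 9189/1000 kN, M_B = -2259/200 kN·m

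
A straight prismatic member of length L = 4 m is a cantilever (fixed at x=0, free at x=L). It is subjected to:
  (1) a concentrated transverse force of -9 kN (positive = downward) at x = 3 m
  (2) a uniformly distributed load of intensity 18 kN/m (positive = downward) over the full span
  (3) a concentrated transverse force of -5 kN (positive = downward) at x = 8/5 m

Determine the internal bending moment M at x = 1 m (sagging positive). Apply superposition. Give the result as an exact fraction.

Load 1 — point force P=-9 kN at a=3 m (b=L-a=1):
  M_1 = -P(a-x)  [x≤a] = -(-9)·(3-1) = 18 kN·m
Load 2 — uniform load w=18 kN/m over full span:
  M_2 = -w(L-x)²/2 = -18·(4-1)²/2 = -81 kN·m
Load 3 — point force P=-5 kN at a=8/5 m (b=L-a=12/5):
  M_3 = -P(a-x)  [x≤a] = -(-5)·((8/5)-1) = 3 kN·m
Superposition: M = Σ M_i = -60 kN·m ≈ -60.000000 kN·m

M(1) = -60 kN·m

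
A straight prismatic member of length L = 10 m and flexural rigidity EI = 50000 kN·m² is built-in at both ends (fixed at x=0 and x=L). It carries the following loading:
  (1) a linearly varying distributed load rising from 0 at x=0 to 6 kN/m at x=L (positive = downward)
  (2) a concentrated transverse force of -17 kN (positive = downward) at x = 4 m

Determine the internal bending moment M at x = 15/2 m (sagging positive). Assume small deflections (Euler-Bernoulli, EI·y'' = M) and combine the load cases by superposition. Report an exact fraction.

Load 1 — triangular load w₀=6 kN/m (0→w₀ over full span):
  M_1 = 3w₀Lx/20 - w₀L²/30 - w₀x³/(6L) = 3·6·10·(15/2)/20 - 6·10²/30 - 6·(15/2)³/(6·10) = 85/16 kN·m
Load 2 — point force P=-17 kN at a=4 m (b=L-a=6):
  M_2 = Pa²(a+3b)(L-x)/L³ - Pa²b/L²  [x>a] = (-17)·4²·(4+3·6)·(10-(15/2))/10³ - (-17)·4²·6/10² = 34/25 kN·m
Superposition: M = Σ M_i = 2669/400 kN·m ≈ 6.672500 kN·m

M(15/2) = 2669/400 kN·m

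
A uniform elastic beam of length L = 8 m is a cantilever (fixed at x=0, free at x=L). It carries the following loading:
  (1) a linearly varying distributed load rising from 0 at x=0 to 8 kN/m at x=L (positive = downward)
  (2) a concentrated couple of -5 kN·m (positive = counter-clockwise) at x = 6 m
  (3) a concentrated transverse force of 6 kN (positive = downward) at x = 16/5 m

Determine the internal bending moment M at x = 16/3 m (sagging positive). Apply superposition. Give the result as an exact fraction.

Load 1 — triangular load w₀=8 kN/m (0→w₀ over full span):
  M_1 = w₀Lx/2 - w₀L²/3 - w₀x³/(6L) = 8·8·(16/3)/2 - 8·8²/3 - 8·(16/3)³/(6·8) = -2048/81 kN·m
Load 2 — applied couple M₀=-5 kN·m at a=6 m (b=L-a=2):
  M_2 = M₀  [x≤a] = (-5) = -5 kN·m
Load 3 — point force P=6 kN at a=16/5 m (b=L-a=24/5):
  M_3 = 0  [x>a] = 0 kN·m
Superposition: M = Σ M_i = -2453/81 kN·m ≈ -30.283951 kN·m

M(16/3) = -2453/81 kN·m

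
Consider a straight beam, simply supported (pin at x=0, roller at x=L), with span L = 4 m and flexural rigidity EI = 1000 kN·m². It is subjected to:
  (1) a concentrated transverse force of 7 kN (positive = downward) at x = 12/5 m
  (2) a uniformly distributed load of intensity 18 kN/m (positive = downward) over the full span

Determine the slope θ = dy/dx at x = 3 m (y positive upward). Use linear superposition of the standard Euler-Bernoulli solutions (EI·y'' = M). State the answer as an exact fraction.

Load 1 — point force P=7 kN at a=12/5 m (b=L-a=8/5):
  θ_1 = -Pa(2L²-6Lx+3x²+a²)/(6LEI)  [x>a] = -7·(12/5)·(2·4²-6·4·3+3·3²+(12/5)²)/(6·4·1000) = 1267/250000 rad
Load 2 — uniform load w=18 kN/m over full span:
  θ_2 = -w(L³-6Lx²+4x³)/(24EI) = -18·(4³-6·4·3²+4·3³)/(24·1000) = 33/1000 rad
Superposition: θ = Σ θ_i = 9517/250000 rad ≈ 0.038068 rad

θ(3) = 9517/250000 rad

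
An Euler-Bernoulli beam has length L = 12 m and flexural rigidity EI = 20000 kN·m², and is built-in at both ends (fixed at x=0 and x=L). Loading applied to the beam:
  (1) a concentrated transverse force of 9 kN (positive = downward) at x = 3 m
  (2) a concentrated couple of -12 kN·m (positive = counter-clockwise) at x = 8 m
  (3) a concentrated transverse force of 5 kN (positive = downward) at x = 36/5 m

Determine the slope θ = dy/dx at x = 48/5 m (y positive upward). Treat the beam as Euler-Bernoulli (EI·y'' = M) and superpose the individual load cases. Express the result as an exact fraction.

θ(48/5) = 19581/25000000 rad

Load 1 — point force P=9 kN at a=3 m (b=L-a=9):
  θ_1 = Pa²(L-x)(2bL-(3b+a)(L-x))/(2L³EI)  [x>a] = 9·3²·(12-(48/5))·(2·9·12-(3·9+3)·(12-(48/5)))/(2·12³·20000) = 81/200000 rad
Load 2 — applied couple M₀=-12 kN·m at a=8 m (b=L-a=4):
  θ_2 = (R_Ax²/2 - M_Ax - M₀(x-a))/EI  [x>a] with R_A=-4/3, M_A=-4 = ((-4/3)·(48/5)²/2 - (-4)·(48/5) - (-12)·((48/5)-8))/20000 = -3/15625 rad
Load 3 — point force P=5 kN at a=36/5 m (b=L-a=24/5):
  θ_3 = Pa²(L-x)(2bL-(3b+a)(L-x))/(2L³EI)  [x>a] = 5·(36/5)²·(12-(48/5))·(2·(24/5)·12-(3·(24/5)+(36/5))·(12-(48/5)))/(2·12³·20000) = 891/1562500 rad
Superposition: θ = Σ θ_i = 19581/25000000 rad ≈ 0.000783 rad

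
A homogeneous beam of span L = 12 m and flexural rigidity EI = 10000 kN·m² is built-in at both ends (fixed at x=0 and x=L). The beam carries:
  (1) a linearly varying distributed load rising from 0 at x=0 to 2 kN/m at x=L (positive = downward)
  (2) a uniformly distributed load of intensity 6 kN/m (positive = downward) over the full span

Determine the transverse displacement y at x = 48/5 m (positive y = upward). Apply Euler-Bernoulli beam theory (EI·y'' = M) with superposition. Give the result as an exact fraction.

Load 1 — triangular load w₀=2 kN/m (0→w₀ over full span):
  y_1 = -w₀x²(L-x)²(x+2L)/(120LEI) = -2·(48/5)²·(12-(48/5))²·((48/5)+2·12)/(120·12·10000) = -24192/9765625 m
Load 2 — uniform load w=6 kN/m over full span:
  y_2 = -wx²(L-x)²/(24EI) = -6·(48/5)²·(12-(48/5))²/(24·10000) = -5184/390625 m
Superposition: y = Σ y_i = -153792/9765625 m ≈ -0.015748 m

y(48/5) = -153792/9765625 m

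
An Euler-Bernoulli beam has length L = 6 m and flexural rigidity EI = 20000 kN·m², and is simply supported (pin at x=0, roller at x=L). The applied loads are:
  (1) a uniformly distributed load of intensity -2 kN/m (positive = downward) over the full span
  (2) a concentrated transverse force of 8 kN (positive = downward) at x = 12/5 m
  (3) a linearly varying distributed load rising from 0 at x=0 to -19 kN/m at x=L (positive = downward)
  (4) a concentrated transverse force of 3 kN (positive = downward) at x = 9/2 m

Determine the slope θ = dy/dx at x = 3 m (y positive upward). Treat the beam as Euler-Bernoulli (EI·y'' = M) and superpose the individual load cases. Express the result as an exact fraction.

Load 1 — uniform load w=-2 kN/m over full span:
  θ_1 = -w(L³-6Lx²+4x³)/(24EI) = -(-2)·(6³-6·6·3²+4·3³)/(24·20000) = 0 rad
Load 2 — point force P=8 kN at a=12/5 m (b=L-a=18/5):
  θ_2 = -Pa(2L²-6Lx+3x²+a²)/(6LEI)  [x>a] = -8·(12/5)·(2·6²-6·6·3+3·3²+(12/5)²)/(6·6·20000) = 27/312500 rad
Load 3 — triangular load w₀=-19 kN/m (0→w₀ over full span):
  θ_3 = -w₀(7L⁴-30L²x²+15x⁴)/(360LEI) = -(-19)·(7·6⁴-30·6²·3²+15·3⁴)/(360·6·20000) = 399/1600000 rad
Load 4 — point force P=3 kN at a=9/2 m (b=L-a=3/2):
  θ_4 = -Pb(L²-b²-3x²)/(6LEI)  [x≤a] = -3·(3/2)·(6²-(3/2)²-3·3²)/(6·6·20000) = -27/640000 rad
Superposition: θ = Σ θ_i = 23487/80000000 rad ≈ 0.000294 rad

θ(3) = 23487/80000000 rad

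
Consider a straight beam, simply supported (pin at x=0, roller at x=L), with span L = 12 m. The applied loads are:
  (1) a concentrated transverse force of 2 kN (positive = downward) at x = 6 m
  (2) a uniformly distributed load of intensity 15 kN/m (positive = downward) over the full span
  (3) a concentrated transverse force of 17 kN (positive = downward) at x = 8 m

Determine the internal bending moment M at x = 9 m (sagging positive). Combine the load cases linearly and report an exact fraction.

Load 1 — point force P=2 kN at a=6 m (b=L-a=6):
  M_1 = Pa(L-x)/L  [x>a] = 2·6·(12-9)/12 = 3 kN·m
Load 2 — uniform load w=15 kN/m over full span:
  M_2 = wx(L-x)/2 = 15·9·(12-9)/2 = 405/2 kN·m
Load 3 — point force P=17 kN at a=8 m (b=L-a=4):
  M_3 = Pa(L-x)/L  [x>a] = 17·8·(12-9)/12 = 34 kN·m
Superposition: M = Σ M_i = 479/2 kN·m ≈ 239.500000 kN·m

M(9) = 479/2 kN·m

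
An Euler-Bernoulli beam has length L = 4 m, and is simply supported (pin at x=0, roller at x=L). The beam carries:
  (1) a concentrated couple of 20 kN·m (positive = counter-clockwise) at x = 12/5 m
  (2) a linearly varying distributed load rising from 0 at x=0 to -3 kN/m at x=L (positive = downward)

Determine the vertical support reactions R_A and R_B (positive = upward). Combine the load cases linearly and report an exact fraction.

Load 1 — applied couple M₀=20 kN·m at a=12/5 m (b=L-a=8/5):
  R_A = M₀/L = 20/4 = 5 kN
  R_B = -M₀/L = -20/4 = -5 kN
Load 2 — triangular load w₀=-3 kN/m (0→w₀ over full span):
  R_A = w₀L/6 = (-3)·4/6 = -2 kN
  R_B = w₀L/3 = (-3)·4/3 = -4 kN
Superposition: R_A = 3 kN, R_B = -9 kN

R_A = 3 kN, R_B = -9 kN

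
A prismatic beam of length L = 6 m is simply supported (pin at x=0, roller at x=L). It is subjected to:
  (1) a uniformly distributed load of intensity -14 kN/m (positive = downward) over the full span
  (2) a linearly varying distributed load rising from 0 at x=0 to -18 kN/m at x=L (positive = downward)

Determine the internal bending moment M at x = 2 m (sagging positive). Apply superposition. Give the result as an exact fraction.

Load 1 — uniform load w=-14 kN/m over full span:
  M_1 = wx(L-x)/2 = (-14)·2·(6-2)/2 = -56 kN·m
Load 2 — triangular load w₀=-18 kN/m (0→w₀ over full span):
  M_2 = w₀Lx/6 - w₀x³/(6L) = (-18)·6·2/6 - (-18)·2³/(6·6) = -32 kN·m
Superposition: M = Σ M_i = -88 kN·m ≈ -88.000000 kN·m

M(2) = -88 kN·m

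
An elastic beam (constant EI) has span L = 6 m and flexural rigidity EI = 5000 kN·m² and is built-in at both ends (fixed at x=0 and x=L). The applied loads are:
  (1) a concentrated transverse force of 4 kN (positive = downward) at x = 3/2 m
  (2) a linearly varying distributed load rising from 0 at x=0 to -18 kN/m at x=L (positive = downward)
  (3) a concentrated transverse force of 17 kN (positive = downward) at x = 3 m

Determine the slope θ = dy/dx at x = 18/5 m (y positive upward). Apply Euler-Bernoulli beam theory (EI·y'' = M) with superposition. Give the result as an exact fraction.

θ(18/5) = 999/6250000 rad

Load 1 — point force P=4 kN at a=3/2 m (b=L-a=9/2):
  θ_1 = Pa²(L-x)(2bL-(3b+a)(L-x))/(2L³EI)  [x>a] = 4·(3/2)²·(6-(18/5))·(2·(9/2)·6-(3·(9/2)+(3/2))·(6-(18/5)))/(2·6³·5000) = 9/50000 rad
Load 2 — triangular load w₀=-18 kN/m (0→w₀ over full span):
  θ_2 = -w₀(2x(L-x)(L-2x)(x+2L)+x²(L-x)²)/(120LEI) = -(-18)·(2·(18/5)·(6-(18/5))·(6-2·(18/5))·((18/5)+2·6)+(18/5)²·(6-(18/5))²)/(120·6·5000) = -486/390625 rad
Load 3 — point force P=17 kN at a=3 m (b=L-a=3):
  θ_3 = Pa²(L-x)(2bL-(3b+a)(L-x))/(2L³EI)  [x>a] = 17·3²·(6-(18/5))·(2·3·6-(3·3+3)·(6-(18/5)))/(2·6³·5000) = 153/125000 rad
Superposition: θ = Σ θ_i = 999/6250000 rad ≈ 0.000160 rad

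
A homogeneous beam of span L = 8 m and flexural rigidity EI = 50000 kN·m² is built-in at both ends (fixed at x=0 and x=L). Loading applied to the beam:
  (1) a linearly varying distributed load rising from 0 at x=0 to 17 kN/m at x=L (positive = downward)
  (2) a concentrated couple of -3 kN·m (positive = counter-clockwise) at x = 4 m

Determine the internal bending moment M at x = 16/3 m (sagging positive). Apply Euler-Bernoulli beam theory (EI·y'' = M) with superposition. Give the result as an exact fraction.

Load 1 — triangular load w₀=17 kN/m (0→w₀ over full span):
  M_1 = 3w₀Lx/20 - w₀L²/30 - w₀x³/(6L) = 3·17·8·(16/3)/20 - 17·8²/30 - 17·(16/3)³/(6·8) = 7616/405 kN·m
Load 2 — applied couple M₀=-3 kN·m at a=4 m (b=L-a=4):
  M_2 = R_Ax - M_A - M₀  [x>a] with R_A=-9/16, M_A=-3/4 = (-9/16)·(16/3) - (-3/4) - (-3) = 3/4 kN·m
Superposition: M = Σ M_i = 31679/1620 kN·m ≈ 19.554938 kN·m

M(16/3) = 31679/1620 kN·m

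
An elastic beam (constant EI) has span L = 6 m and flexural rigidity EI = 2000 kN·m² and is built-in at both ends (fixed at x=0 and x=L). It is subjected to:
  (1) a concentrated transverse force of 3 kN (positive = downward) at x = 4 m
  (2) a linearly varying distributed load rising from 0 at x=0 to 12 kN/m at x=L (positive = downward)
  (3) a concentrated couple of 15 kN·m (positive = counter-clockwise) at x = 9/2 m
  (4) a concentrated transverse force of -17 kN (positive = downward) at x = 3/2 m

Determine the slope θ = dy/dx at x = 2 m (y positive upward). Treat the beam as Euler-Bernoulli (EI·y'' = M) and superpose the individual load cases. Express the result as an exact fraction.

Load 1 — point force P=3 kN at a=4 m (b=L-a=2):
  θ_1 = -Pb²x(2aL-(3a+b)x)/(2L³EI)  [x≤a] = -3·2²·2·(2·4·6-(3·4+2)·2)/(2·6³·2000) = -1/1800 rad
Load 2 — triangular load w₀=12 kN/m (0→w₀ over full span):
  θ_2 = -w₀(2x(L-x)(L-2x)(x+2L)+x²(L-x)²)/(120LEI) = -12·(2·2·(6-2)·(6-2·2)·(2+2·6)+2²·(6-2)²)/(120·6·2000) = -8/1875 rad
Load 3 — applied couple M₀=15 kN·m at a=9/2 m (b=L-a=3/2):
  θ_3 = (R_Ax²/2 - M_Ax)/EI  [x≤a] with R_A=45/16, M_A=75/16 = ((45/16)·2²/2 - (75/16)·2)/2000 = -3/1600 rad
Load 4 — point force P=-17 kN at a=3/2 m (b=L-a=9/2):
  θ_4 = Pa²(L-x)(2bL-(3b+a)(L-x))/(2L³EI)  [x>a] = (-17)·(3/2)²·(6-2)·(2·(9/2)·6-(3·(9/2)+(3/2))·(6-2))/(2·6³·2000) = 17/16000 rad
Superposition: θ = Σ θ_i = -4057/720000 rad ≈ -0.005635 rad

θ(2) = -4057/720000 rad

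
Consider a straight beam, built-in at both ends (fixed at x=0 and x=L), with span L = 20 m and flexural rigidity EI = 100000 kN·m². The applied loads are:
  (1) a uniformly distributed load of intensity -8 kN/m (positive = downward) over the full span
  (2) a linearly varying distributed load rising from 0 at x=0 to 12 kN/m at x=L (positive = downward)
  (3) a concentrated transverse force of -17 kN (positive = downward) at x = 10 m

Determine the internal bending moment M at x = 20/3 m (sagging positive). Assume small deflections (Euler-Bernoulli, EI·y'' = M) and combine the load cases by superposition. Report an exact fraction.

M(20/3) = -2845/54 kN·m

Load 1 — uniform load w=-8 kN/m over full span:
  M_1 = wLx/2 - wL²/12 - wx²/2 = (-8)·20·(20/3)/2 - (-8)·20²/12 - (-8)·(20/3)²/2 = -800/9 kN·m
Load 2 — triangular load w₀=12 kN/m (0→w₀ over full span):
  M_2 = 3w₀Lx/20 - w₀L²/30 - w₀x³/(6L) = 3·12·20·(20/3)/20 - 12·20²/30 - 12·(20/3)³/(6·20) = 1360/27 kN·m
Load 3 — point force P=-17 kN at a=10 m (b=L-a=10):
  M_3 = Pb²(3a+b)x/L³ - Pab²/L²  [x≤a] = (-17)·10²·(3·10+10)·(20/3)/20³ - (-17)·10·10²/20² = -85/6 kN·m
Superposition: M = Σ M_i = -2845/54 kN·m ≈ -52.685185 kN·m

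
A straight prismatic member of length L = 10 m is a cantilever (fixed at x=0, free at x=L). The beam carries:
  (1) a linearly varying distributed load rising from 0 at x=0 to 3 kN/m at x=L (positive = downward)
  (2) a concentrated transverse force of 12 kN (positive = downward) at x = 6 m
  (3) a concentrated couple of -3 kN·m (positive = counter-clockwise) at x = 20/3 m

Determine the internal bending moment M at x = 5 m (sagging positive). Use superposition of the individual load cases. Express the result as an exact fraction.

Load 1 — triangular load w₀=3 kN/m (0→w₀ over full span):
  M_1 = w₀Lx/2 - w₀L²/3 - w₀x³/(6L) = 3·10·5/2 - 3·10²/3 - 3·5³/(6·10) = -125/4 kN·m
Load 2 — point force P=12 kN at a=6 m (b=L-a=4):
  M_2 = -P(a-x)  [x≤a] = -12·(6-5) = -12 kN·m
Load 3 — applied couple M₀=-3 kN·m at a=20/3 m (b=L-a=10/3):
  M_3 = M₀  [x≤a] = (-3) = -3 kN·m
Superposition: M = Σ M_i = -185/4 kN·m ≈ -46.250000 kN·m

M(5) = -185/4 kN·m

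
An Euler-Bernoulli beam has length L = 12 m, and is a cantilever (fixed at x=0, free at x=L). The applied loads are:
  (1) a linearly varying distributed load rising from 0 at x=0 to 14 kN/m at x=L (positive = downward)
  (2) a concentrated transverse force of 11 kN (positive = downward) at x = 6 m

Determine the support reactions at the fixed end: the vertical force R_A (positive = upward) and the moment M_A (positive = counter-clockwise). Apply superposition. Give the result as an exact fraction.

R_A = 95 kN, M_A = 738 kN·m

Load 1 — triangular load w₀=14 kN/m (0→w₀ over full span):
  R_A = w₀L/2 = 14·12/2 = 84 kN
  M_A = w₀L²/3 = 14·12²/3 = 672 kN·m
Load 2 — point force P=11 kN at a=6 m (b=L-a=6):
  R_A = P = 11 kN
  M_A = Pa = 11·6 = 66 kN·m
Superposition: R_A = 95 kN, M_A = 738 kN·m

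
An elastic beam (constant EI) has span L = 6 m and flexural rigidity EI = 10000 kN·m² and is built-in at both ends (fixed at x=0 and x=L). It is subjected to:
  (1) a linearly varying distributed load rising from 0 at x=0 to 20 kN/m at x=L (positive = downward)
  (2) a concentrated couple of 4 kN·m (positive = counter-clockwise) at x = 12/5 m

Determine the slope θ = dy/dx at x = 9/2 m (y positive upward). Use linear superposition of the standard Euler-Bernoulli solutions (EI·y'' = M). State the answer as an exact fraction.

Load 1 — triangular load w₀=20 kN/m (0→w₀ over full span):
  θ_1 = -w₀(2x(L-x)(L-2x)(x+2L)+x²(L-x)²)/(120LEI) = -20·(2·(9/2)·(6-(9/2))·(6-2·(9/2))·((9/2)+2·6)+(9/2)²·(6-(9/2))²)/(120·6·10000) = 1107/640000 rad
Load 2 — applied couple M₀=4 kN·m at a=12/5 m (b=L-a=18/5):
  θ_2 = (R_Ax²/2 - M_Ax - M₀(x-a))/EI  [x>a] with R_A=24/25, M_A=12/25 = ((24/25)·(9/2)²/2 - (12/25)·(9/2) - 4·((9/2)-(12/5)))/10000 = -21/250000 rad
Superposition: θ = Σ θ_i = 26331/16000000 rad ≈ 0.001646 rad

θ(9/2) = 26331/16000000 rad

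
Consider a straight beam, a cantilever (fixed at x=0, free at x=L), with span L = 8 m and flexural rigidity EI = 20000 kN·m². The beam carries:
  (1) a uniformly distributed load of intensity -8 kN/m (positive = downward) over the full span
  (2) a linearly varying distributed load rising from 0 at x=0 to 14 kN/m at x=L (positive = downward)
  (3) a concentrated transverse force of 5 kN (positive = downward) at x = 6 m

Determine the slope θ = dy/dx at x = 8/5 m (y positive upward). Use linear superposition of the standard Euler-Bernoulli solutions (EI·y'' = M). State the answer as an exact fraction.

Load 1 — uniform load w=-8 kN/m over full span:
  θ_1 = -wx(x²-3Lx+3L²)/(6EI) = -(-8)·(8/5)·((8/5)²-3·8·(8/5)+3·8²)/(6·20000) = 3904/234375 rad
Load 2 — triangular load w₀=14 kN/m (0→w₀ over full span):
  θ_2 = (w₀Lx²/4-w₀L²x/3-w₀x⁴/(24L))/EI = (14·8·(8/5)²/4-14·8²·(8/5)/3-14·(8/5)⁴/(24·8))/20000 = -23828/1171875 rad
Load 3 — point force P=5 kN at a=6 m (b=L-a=2):
  θ_3 = -Px(2a-x)/(2EI)  [x≤a] = -5·(8/5)·(2·6-(8/5))/(2·20000) = -13/6250 rad
Superposition: θ = Σ θ_i = -4497/781250 rad ≈ -0.005756 rad

θ(8/5) = -4497/781250 rad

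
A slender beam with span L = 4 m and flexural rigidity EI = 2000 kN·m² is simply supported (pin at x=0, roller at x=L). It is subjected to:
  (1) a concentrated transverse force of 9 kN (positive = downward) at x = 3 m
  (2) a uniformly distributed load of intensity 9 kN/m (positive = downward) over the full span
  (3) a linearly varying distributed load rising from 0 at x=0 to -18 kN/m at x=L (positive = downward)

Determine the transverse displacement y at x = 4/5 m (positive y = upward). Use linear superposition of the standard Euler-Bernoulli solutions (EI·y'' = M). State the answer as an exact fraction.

Load 1 — point force P=9 kN at a=3 m (b=L-a=1):
  y_1 = -Pbx(L²-b²-x²)/(6LEI)  [x≤a] = -9·1·(4/5)·(4²-1²-(4/5)²)/(6·4·2000) = -1077/500000 m
Load 2 — uniform load w=9 kN/m over full span:
  y_2 = -wx(L³-2Lx²+x³)/(24EI) = -9·(4/5)·(4³-2·4·(4/5)²+(4/5)³)/(24·2000) = -696/78125 m
Load 3 — triangular load w₀=-18 kN/m (0→w₀ over full span):
  y_3 = -w₀x(7L⁴-10L²x²+3x⁴)/(360LEI) = -(-18)·(4/5)·(7·4⁴-10·4²·(4/5)²+3·(4/5)⁴)/(360·4·2000) = 16512/1953125 m
Superposition: y = Σ y_i = -163041/62500000 m ≈ -0.002609 m

y(4/5) = -163041/62500000 m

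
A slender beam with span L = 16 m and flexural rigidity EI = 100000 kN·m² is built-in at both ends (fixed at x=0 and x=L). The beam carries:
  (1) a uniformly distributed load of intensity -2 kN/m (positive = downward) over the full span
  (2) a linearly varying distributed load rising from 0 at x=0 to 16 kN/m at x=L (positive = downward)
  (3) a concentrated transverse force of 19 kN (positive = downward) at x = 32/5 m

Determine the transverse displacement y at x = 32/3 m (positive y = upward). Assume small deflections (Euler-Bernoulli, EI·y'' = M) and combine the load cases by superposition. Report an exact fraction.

Load 1 — uniform load w=-2 kN/m over full span:
  y_1 = -wx²(L-x)²/(24EI) = -(-2)·(32/3)²·(16-(32/3))²/(24·100000) = 2048/759375 m
Load 2 — triangular load w₀=16 kN/m (0→w₀ over full span):
  y_2 = -w₀x²(L-x)²(x+2L)/(120LEI) = -16·(32/3)²·(16-(32/3))²·((32/3)+2·16)/(120·16·100000) = -131072/11390625 m
Load 3 — point force P=19 kN at a=32/5 m (b=L-a=48/5):
  y_3 = -Pa²(L-x)²(3bL-(3b+a)(L-x))/(6L³EI)  [x>a] = -19·(32/5)²·(16-(32/3))²·(3·(48/5)·16-(3·(48/5)+(32/5))·(16-(32/3)))/(6·16³·100000) = -77824/31640625 m
Superposition: y = Σ y_i = -3209216/284765625 m ≈ -0.011270 m

y(32/3) = -3209216/284765625 m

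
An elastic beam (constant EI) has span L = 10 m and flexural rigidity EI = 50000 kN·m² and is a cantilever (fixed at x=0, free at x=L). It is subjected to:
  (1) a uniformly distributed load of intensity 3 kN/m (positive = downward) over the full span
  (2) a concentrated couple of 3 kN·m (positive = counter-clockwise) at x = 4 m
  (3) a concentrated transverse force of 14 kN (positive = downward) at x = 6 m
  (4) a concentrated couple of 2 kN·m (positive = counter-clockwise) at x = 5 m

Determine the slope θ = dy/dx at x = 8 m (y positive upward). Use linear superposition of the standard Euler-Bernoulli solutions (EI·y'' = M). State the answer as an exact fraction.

θ(8) = -363/25000 rad

Load 1 — uniform load w=3 kN/m over full span:
  θ_1 = -wx(x²-3Lx+3L²)/(6EI) = -3·8·(8²-3·10·8+3·10²)/(6·50000) = -31/3125 rad
Load 2 — applied couple M₀=3 kN·m at a=4 m (b=L-a=6):
  θ_2 = M₀a/EI  [x>a] = 3·4/50000 = 3/12500 rad
Load 3 — point force P=14 kN at a=6 m (b=L-a=4):
  θ_3 = -Pa²/(2EI)  [x>a] = -14·6²/(2·50000) = -63/12500 rad
Load 4 — applied couple M₀=2 kN·m at a=5 m (b=L-a=5):
  θ_4 = M₀a/EI  [x>a] = 2·5/50000 = 1/5000 rad
Superposition: θ = Σ θ_i = -363/25000 rad ≈ -0.014520 rad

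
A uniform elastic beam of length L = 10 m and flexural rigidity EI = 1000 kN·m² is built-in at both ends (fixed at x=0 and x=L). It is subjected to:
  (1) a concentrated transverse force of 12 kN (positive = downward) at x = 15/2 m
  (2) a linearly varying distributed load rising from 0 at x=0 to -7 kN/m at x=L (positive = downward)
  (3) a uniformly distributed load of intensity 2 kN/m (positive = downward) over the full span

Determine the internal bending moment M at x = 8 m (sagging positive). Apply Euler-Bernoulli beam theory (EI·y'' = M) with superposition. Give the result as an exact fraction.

Load 1 — point force P=12 kN at a=15/2 m (b=L-a=5/2):
  M_1 = Pa²(a+3b)(L-x)/L³ - Pa²b/L²  [x>a] = 12·(15/2)²·((15/2)+3·(5/2))·(10-8)/10³ - 12·(15/2)²·(5/2)/10² = 27/8 kN·m
Load 2 — triangular load w₀=-7 kN/m (0→w₀ over full span):
  M_2 = 3w₀Lx/20 - w₀L²/30 - w₀x³/(6L) = 3·(-7)·10·8/20 - (-7)·10²/30 - (-7)·8³/(6·10) = -14/15 kN·m
Load 3 — uniform load w=2 kN/m over full span:
  M_3 = wLx/2 - wL²/12 - wx²/2 = 2·10·8/2 - 2·10²/12 - 2·8²/2 = -2/3 kN·m
Superposition: M = Σ M_i = 71/40 kN·m ≈ 1.775000 kN·m

M(8) = 71/40 kN·m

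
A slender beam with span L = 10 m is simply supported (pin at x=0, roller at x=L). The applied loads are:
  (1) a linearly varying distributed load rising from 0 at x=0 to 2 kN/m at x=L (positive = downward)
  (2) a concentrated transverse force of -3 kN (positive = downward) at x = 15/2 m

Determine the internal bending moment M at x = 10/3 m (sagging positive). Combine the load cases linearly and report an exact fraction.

M(10/3) = 1195/162 kN·m

Load 1 — triangular load w₀=2 kN/m (0→w₀ over full span):
  M_1 = w₀Lx/6 - w₀x³/(6L) = 2·10·(10/3)/6 - 2·(10/3)³/(6·10) = 800/81 kN·m
Load 2 — point force P=-3 kN at a=15/2 m (b=L-a=5/2):
  M_2 = Pbx/L  [x≤a] = (-3)·(5/2)·(10/3)/10 = -5/2 kN·m
Superposition: M = Σ M_i = 1195/162 kN·m ≈ 7.376543 kN·m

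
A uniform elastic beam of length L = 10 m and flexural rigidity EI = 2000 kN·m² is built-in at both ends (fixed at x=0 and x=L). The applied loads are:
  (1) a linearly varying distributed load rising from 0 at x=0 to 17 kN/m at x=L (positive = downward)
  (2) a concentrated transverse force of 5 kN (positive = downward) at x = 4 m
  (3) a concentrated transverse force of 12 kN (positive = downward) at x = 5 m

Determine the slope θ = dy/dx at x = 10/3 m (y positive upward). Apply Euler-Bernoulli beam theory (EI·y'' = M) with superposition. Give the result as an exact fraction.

θ(10/3) = -4777/121500 rad

Load 1 — triangular load w₀=17 kN/m (0→w₀ over full span):
  θ_1 = -w₀(2x(L-x)(L-2x)(x+2L)+x²(L-x)²)/(120LEI) = -17·(2·(10/3)·(10-(10/3))·(10-2·(10/3))·((10/3)+2·10)+(10/3)²·(10-(10/3))²)/(120·10·2000) = -34/1215 rad
Load 2 — point force P=5 kN at a=4 m (b=L-a=6):
  θ_2 = -Pb²x(2aL-(3a+b)x)/(2L³EI)  [x≤a] = -5·6²·(10/3)·(2·4·10-(3·4+6)·(10/3))/(2·10³·2000) = -3/1000 rad
Load 3 — point force P=12 kN at a=5 m (b=L-a=5):
  θ_3 = -Pb²x(2aL-(3a+b)x)/(2L³EI)  [x≤a] = -12·5²·(10/3)·(2·5·10-(3·5+5)·(10/3))/(2·10³·2000) = -1/120 rad
Superposition: θ = Σ θ_i = -4777/121500 rad ≈ -0.039317 rad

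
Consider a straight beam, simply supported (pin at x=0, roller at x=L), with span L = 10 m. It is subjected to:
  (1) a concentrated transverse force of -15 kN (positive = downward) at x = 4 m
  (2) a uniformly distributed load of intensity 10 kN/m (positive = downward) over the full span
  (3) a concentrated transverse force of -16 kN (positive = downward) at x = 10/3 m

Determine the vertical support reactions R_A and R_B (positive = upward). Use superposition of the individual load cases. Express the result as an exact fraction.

Load 1 — point force P=-15 kN at a=4 m (b=L-a=6):
  R_A = Pb/L = (-15)·6/10 = -9 kN
  R_B = Pa/L = (-15)·4/10 = -6 kN
Load 2 — uniform load w=10 kN/m over full span:
  R_A = wL/2 = 10·10/2 = 50 kN
  R_B = wL/2 = 10·10/2 = 50 kN
Load 3 — point force P=-16 kN at a=10/3 m (b=L-a=20/3):
  R_A = Pb/L = (-16)·(20/3)/10 = -32/3 kN
  R_B = Pa/L = (-16)·(10/3)/10 = -16/3 kN
Superposition: R_A = 91/3 kN, R_B = 116/3 kN

R_A = 91/3 kN, R_B = 116/3 kN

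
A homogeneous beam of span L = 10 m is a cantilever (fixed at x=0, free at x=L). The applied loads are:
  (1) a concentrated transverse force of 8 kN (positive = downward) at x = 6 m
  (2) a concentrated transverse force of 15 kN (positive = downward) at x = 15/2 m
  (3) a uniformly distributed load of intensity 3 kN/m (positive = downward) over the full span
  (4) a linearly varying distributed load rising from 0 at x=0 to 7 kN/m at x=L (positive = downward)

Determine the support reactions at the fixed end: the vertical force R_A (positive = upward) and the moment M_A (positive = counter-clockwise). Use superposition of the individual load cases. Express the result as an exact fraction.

Load 1 — point force P=8 kN at a=6 m (b=L-a=4):
  R_A = P = 8 kN
  M_A = Pa = 8·6 = 48 kN·m
Load 2 — point force P=15 kN at a=15/2 m (b=L-a=5/2):
  R_A = P = 15 kN
  M_A = Pa = 15·(15/2) = 225/2 kN·m
Load 3 — uniform load w=3 kN/m over full span:
  R_A = wL = 3·10 = 30 kN
  M_A = wL²/2 = 3·10²/2 = 150 kN·m
Load 4 — triangular load w₀=7 kN/m (0→w₀ over full span):
  R_A = w₀L/2 = 7·10/2 = 35 kN
  M_A = w₀L²/3 = 7·10²/3 = 700/3 kN·m
Superposition: R_A = 88 kN, M_A = 3263/6 kN·m

R_A = 88 kN, M_A = 3263/6 kN·m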